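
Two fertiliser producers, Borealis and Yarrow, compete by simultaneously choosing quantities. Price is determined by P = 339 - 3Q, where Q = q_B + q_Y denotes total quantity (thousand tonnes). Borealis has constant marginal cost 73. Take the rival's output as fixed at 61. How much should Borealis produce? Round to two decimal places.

13.83

With the rival's output fixed at 61, Borealis's profit is π_B = (339 - 3·61 - 3q_B)q_B - (73q_B) = (156 - 3q_B)q_B - (73q_B).
∂π_B/∂q_B = 83 - 6q_B = 0, so q_B = 83/6.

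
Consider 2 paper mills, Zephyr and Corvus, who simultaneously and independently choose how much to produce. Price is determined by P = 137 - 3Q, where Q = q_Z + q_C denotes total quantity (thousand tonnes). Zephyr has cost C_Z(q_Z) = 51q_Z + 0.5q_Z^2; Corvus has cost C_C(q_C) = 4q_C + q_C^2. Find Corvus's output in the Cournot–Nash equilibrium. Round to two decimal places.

Zephyr's profit: π_Z = (137 - 3Q)q_Z - (51q_Z + (1/2)q_Z²). Setting ∂π_Z/∂q_Z = 0: 86 - 7q_Z - 3(q_C) = 0.
Corvus's first-order condition: 133 - 8q_C - 3(q_Z) = 0.
So q_Z = (86 - 3q_C)/7 and q_C = (133 - 3q_Z)/8.
Substituting one into the other gives q_Z = 289/47 and q_C = 673/47.

14.32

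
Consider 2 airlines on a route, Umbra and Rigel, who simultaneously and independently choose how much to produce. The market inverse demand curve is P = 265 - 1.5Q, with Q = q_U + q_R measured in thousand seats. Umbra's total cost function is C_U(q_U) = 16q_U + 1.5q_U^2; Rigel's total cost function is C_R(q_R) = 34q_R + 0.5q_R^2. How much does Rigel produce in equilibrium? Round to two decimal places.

Umbra's profit: π_U = (265 - 1.5Q)q_U - (16q_U + (3/2)q_U²). Setting ∂π_U/∂q_U = 0: 249 - 6q_U - (3/2)(q_R) = 0.
Rigel's profit: π_R = (265 - 1.5Q)q_R - (34q_R + (1/2)q_R²). Setting ∂π_R/∂q_R = 0: 231 - 4q_R - (3/2)(q_U) = 0.
Rearranging gives the reaction functions q_U = (249 - (3/2)q_R)/6 and q_R = (231 - (3/2)q_U)/4.
Substituting one into the other gives q_U = 866/29 and q_R = 1350/29.

46.55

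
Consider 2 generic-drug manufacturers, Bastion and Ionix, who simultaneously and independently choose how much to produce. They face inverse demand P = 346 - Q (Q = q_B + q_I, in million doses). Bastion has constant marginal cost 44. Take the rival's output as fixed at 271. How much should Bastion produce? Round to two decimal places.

15.50

With the rival's output fixed at 271, Bastion's profit is π_B = (346 - 271 - q_B)q_B - (44q_B) = (75 - q_B)q_B - (44q_B).
∂π_B/∂q_B = 31 - 2q_B = 0, so q_B = 31/2.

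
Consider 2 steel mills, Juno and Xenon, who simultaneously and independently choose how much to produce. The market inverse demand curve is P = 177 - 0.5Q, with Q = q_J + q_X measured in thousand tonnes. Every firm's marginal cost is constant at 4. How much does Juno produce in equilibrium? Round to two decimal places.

115.33

Each firm earns π_i = (177 - 0.5Q)q_i - 4q_i.
First-order condition (treating rivals' output as given): 173 - q_i - (1/2)q_j = 0.
With identical firms every q_j equals q_i, so q_j = q_i and 173 = (3/2)q_i, giving q_i = 346/3.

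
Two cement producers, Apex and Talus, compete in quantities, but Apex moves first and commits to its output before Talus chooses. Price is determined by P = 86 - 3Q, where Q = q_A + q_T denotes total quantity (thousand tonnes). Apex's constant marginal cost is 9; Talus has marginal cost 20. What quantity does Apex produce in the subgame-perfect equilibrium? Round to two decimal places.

Solve by backward induction. Given q_A, the follower Talus maximises π_T = (86 - 3q_A - 3q_T)q_T - 20q_T.
∂π_T/∂q_T = 66 - 3q_A - 6q_T = 0 gives the reaction function q_T = (66 - 3q_A)/6.
The leader anticipates this reaction. Substituting into P = 86 - 3Q gives P = 53 - (3/2)q_A, so π_A = (53 - (3/2)q_A)q_A - 9q_A.
The leader's first-order condition 44 - 3q_A = 0 yields q_A = 44/3.
Then q_T = (66 - 3·(44/3))/6 = 11/3.

14.67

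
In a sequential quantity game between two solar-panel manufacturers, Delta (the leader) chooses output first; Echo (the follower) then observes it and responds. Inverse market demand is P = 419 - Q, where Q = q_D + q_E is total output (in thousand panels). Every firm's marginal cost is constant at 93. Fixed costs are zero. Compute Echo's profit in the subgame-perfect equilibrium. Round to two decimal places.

6642.25

The follower Echo best-responds to any q_D: π_E = (419 - Q)q_E - 93q_E.
∂π_E/∂q_E = 326 - q_D - 2q_E = 0 gives the reaction function q_E = (326 - q_D)/2.
The leader anticipates this reaction. Substituting into P = 419 - Q gives P = 256 - (1/2)q_D, so π_D = (256 - (1/2)q_D)q_D - 93q_D.
The leader's first-order condition 163 - q_D = 0 yields q_D = 163.
Then q_E = (326 - 163)/2 = 163/2.
Price P = 419 - 489/2 = 349/2.
Echo's profit: (349/2 - 93)·(163/2) = 6642.2500.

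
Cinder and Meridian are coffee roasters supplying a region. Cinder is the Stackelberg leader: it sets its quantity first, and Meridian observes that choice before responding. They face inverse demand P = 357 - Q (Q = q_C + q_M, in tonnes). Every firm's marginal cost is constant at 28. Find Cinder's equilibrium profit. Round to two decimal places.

13530.13

Solve by backward induction. Given q_C, the follower Meridian maximises π_M = (357 - q_C - q_M)q_M - 28q_M.
∂π_M/∂q_M = 329 - q_C - 2q_M = 0 gives the reaction function q_M = (329 - q_C)/2.
Cinder substitutes q_M(q_C) into its own profit: π_C = q_C(357 - q_C - (329 - q_C)/2) - 28q_C = (385/2 - (1/2)q_C)q_C - 28q_C.
Maximising: ∂π_C/∂q_C = 329/2 - q_C = 0, giving q_C = 329/2.
Then q_M = (329 - 329/2)/2 = 329/4.
Price P = 357 - 987/4 = 441/4.
Cinder's profit: (441/4 - 28)·(329/2) = 13530.1250.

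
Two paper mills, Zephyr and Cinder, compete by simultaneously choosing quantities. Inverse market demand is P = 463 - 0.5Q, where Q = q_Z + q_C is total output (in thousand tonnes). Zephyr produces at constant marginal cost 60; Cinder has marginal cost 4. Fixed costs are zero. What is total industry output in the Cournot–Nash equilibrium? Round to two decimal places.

574.67

Zephyr's profit: π_Z = (463 - 0.5Q)q_Z - (60q_Z). Setting ∂π_Z/∂q_Z = 0: 403 - q_Z - (1/2)(q_C) = 0.
Cinder's first-order condition: 459 - q_C - (1/2)(q_Z) = 0.
So q_Z = (403 - (1/2)q_C) and q_C = (459 - (1/2)q_Z).
Substituting one into the other gives q_Z = 694/3 and q_C = 1030/3.
Total output Q = 694/3 + 1030/3 = 1724/3.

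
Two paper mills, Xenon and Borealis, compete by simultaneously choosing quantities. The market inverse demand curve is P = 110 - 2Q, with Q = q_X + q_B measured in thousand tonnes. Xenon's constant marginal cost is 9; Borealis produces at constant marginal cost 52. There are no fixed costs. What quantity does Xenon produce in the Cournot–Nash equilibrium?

24

Xenon's profit: π_X = (110 - 2Q)q_X - (9q_X). Setting ∂π_X/∂q_X = 0: 101 - 4q_X - 2(q_B) = 0.
Borealis's profit: π_B = (110 - 2Q)q_B - (52q_B). Setting ∂π_B/∂q_B = 0: 58 - 4q_B - 2(q_X) = 0.
Rearranging gives the reaction functions q_X = (101 - 2q_B)/4 and q_B = (58 - 2q_X)/4.
Solving the pair: q_X = 24, q_B = 5/2.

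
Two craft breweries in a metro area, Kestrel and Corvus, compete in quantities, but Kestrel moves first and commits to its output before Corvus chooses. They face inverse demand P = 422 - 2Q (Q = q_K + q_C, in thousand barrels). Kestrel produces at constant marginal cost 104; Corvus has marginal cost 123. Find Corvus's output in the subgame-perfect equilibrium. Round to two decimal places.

Solve by backward induction. Given q_K, the follower Corvus maximises π_C = (422 - 2q_K - 2q_C)q_C - 123q_C.
∂π_C/∂q_C = 299 - 2q_K - 4q_C = 0 gives the reaction function q_C = (299 - 2q_K)/4.
Kestrel substitutes q_C(q_K) into its own profit: π_K = q_K(422 - 2q_K - (299 - 2q_K)/2) - 104q_K = (545/2 - q_K)q_K - 104q_K.
Leader FOC: 337/2 - 2q_K = 0, so q_K = 337/4.
Then q_C = (299 - 2·(337/4))/4 = 261/8.

32.63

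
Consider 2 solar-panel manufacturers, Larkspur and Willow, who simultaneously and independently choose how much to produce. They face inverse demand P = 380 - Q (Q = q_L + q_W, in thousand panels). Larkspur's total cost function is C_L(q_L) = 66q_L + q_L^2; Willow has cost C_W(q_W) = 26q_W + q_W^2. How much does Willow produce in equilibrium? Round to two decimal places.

Larkspur's profit: π_L = (380 - Q)q_L - (66q_L + q_L²). Setting ∂π_L/∂q_L = 0: 314 - 4q_L - (q_W) = 0.
Willow's profit: π_W = (380 - Q)q_W - (26q_W + q_W²). Setting ∂π_W/∂q_W = 0: 354 - 4q_W - (q_L) = 0.
So q_L = (314 - q_W)/4 and q_W = (354 - q_L)/4.
Solving the pair: q_L = 902/15, q_W = 1102/15.

73.47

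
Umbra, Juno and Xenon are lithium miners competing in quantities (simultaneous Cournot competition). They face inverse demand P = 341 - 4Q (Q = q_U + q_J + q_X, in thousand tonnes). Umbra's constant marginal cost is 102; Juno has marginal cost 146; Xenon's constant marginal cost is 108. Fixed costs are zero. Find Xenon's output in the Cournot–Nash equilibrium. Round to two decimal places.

Umbra's profit: π_U = (341 - 4Q)q_U - (102q_U). Setting ∂π_U/∂q_U = 0: 239 - 8q_U - 4(q_J + q_X) = 0.
Juno's profit: π_J = (341 - 4Q)q_J - (146q_J). Setting ∂π_J/∂q_J = 0: 195 - 8q_J - 4(q_U + q_X) = 0.
Xenon's first-order condition: 233 - 8q_X - 4(q_U + q_J) = 0.
Summing all 3 equations gives 667 − 16Q = 0, hence Q = 667/16.
Back-substituting: q_U = (239 − 667/4)/4 = 289/16, q_J = (195 − 667/4)/4 = 113/16, q_X = (233 − 667/4)/4 = 265/16.

16.56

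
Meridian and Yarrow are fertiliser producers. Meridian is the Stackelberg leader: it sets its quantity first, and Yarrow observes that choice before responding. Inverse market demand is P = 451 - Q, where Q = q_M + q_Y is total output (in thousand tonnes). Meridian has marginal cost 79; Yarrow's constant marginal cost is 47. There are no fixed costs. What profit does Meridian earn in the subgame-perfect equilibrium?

14450

The follower Yarrow best-responds to any q_M: π_Y = (451 - Q)q_Y - 47q_Y.
∂π_Y/∂q_Y = 404 - q_M - 2q_Y = 0 gives the reaction function q_Y = (404 - q_M)/2.
Meridian substitutes q_Y(q_M) into its own profit: π_M = q_M(451 - q_M - (404 - q_M)/2) - 79q_M = (249 - (1/2)q_M)q_M - 79q_M.
Leader FOC: 170 - q_M = 0, so q_M = 170.
Then q_Y = (404 - 170)/2 = 117.
Price P = 451 - 287 = 164.
Meridian's profit: (164 - 79)·170 = 14450.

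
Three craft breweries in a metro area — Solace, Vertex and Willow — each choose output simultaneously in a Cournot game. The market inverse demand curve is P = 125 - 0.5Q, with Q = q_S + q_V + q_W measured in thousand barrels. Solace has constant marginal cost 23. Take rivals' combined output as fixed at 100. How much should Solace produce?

With rivals' combined output fixed at 100, Solace's profit is π_S = (125 - (1/2)·100 - (1/2)q_S)q_S - (23q_S) = (75 - (1/2)q_S)q_S - (23q_S).
∂π_S/∂q_S = 52 - q_S = 0, so q_S = 52.

52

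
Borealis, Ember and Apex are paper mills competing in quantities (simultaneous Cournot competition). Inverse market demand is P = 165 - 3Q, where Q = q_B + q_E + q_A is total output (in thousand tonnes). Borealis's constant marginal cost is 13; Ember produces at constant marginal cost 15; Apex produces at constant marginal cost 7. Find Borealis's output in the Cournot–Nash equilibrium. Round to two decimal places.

12.33

Borealis's profit: π_B = (165 - 3Q)q_B - (13q_B). Setting ∂π_B/∂q_B = 0: 152 - 6q_B - 3(q_E + q_A) = 0.
Ember's first-order condition: 150 - 6q_E - 3(q_B + q_A) = 0.
Apex's first-order condition: 158 - 6q_A - 3(q_B + q_E) = 0.
Summing all 3 equations gives 460 − 12Q = 0, hence Q = 115/3.
Back-substituting: q_B = (152 − 115)/3 = 37/3, q_E = (150 − 115)/3 = 35/3, q_A = (158 − 115)/3 = 43/3.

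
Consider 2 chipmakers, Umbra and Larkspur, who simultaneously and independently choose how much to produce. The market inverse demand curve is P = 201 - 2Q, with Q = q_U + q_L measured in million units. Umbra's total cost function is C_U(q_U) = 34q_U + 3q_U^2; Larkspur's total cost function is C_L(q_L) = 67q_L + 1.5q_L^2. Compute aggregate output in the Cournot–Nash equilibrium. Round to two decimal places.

Umbra's profit: π_U = (201 - 2Q)q_U - (34q_U + 3q_U²). Setting ∂π_U/∂q_U = 0: 167 - 10q_U - 2(q_L) = 0.
Larkspur's first-order condition: 134 - 7q_L - 2(q_U) = 0.
So q_U = (167 - 2q_L)/10 and q_L = (134 - 2q_U)/7.
Substituting one into the other gives q_U = 901/66 and q_L = 503/33.
Total output Q = 901/66 + 503/33 = 1907/66.

28.89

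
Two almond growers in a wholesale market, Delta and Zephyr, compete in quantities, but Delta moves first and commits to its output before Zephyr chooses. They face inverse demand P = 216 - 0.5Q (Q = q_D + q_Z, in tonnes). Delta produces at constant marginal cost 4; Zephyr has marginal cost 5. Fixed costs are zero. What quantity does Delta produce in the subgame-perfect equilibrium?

Solve by backward induction. Given q_D, the follower Zephyr maximises π_Z = (216 - (1/2)q_D - (1/2)q_Z)q_Z - 5q_Z.
Follower FOC: 211 - (1/2)q_D - q_Z = 0, so q_Z(q_D) = (211 - (1/2)q_D).
Delta substitutes q_Z(q_D) into its own profit: π_D = q_D(216 - (1/2)q_D - (211 - (1/2)q_D)/2) - 4q_D = (221/2 - (1/4)q_D)q_D - 4q_D.
Leader FOC: 213/2 - (1/2)q_D = 0, so q_D = 213.
Then q_Z = (211 - (1/2)·213) = 209/2.

213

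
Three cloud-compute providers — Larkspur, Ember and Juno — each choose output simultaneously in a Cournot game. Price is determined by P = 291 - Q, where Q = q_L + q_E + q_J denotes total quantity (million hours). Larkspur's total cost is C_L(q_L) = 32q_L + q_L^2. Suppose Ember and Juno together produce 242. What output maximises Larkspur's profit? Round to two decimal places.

4.25

With rivals' combined output fixed at 242, Larkspur's profit is π_L = (291 - 242 - q_L)q_L - (32q_L + q_L²) = (49 - q_L)q_L - (32q_L + q_L²).
∂π_L/∂q_L = 17 - 4q_L = 0, so q_L = 17/4.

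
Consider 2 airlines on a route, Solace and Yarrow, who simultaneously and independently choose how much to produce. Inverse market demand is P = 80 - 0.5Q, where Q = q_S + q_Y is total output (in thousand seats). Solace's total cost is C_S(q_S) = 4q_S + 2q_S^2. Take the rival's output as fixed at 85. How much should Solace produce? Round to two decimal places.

With the rival's output fixed at 85, Solace's profit is π_S = (80 - (1/2)·85 - (1/2)q_S)q_S - (4q_S + 2q_S²) = (75/2 - (1/2)q_S)q_S - (4q_S + 2q_S²).
∂π_S/∂q_S = 67/2 - 5q_S = 0, so q_S = 67/10.

6.70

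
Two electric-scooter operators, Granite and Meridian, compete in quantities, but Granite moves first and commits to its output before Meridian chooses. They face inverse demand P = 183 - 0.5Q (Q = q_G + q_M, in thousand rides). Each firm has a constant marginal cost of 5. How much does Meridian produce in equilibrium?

89

Solve by backward induction. Given q_G, the follower Meridian maximises π_M = (183 - (1/2)q_G - (1/2)q_M)q_M - 5q_M.
∂π_M/∂q_M = 178 - (1/2)q_G - q_M = 0 gives the reaction function q_M = (178 - (1/2)q_G).
The leader anticipates this reaction. Substituting into P = 183 - 0.5Q gives P = 94 - (1/4)q_G, so π_G = (94 - (1/4)q_G)q_G - 5q_G.
The leader's first-order condition 89 - (1/2)q_G = 0 yields q_G = 178.
Then q_M = (178 - (1/2)·178) = 89.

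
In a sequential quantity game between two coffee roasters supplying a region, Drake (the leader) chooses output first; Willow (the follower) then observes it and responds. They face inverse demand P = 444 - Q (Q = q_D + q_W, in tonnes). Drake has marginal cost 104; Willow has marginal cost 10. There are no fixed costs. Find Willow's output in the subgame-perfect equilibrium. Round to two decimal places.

155.50

Solve by backward induction. Given q_D, the follower Willow maximises π_W = (444 - q_D - q_W)q_W - 10q_W.
Follower FOC: 434 - q_D - 2q_W = 0, so q_W(q_D) = (434 - q_D)/2.
Drake substitutes q_W(q_D) into its own profit: π_D = q_D(444 - q_D - (434 - q_D)/2) - 104q_D = (227 - (1/2)q_D)q_D - 104q_D.
The leader's first-order condition 123 - q_D = 0 yields q_D = 123.
Then q_W = (434 - 123)/2 = 311/2.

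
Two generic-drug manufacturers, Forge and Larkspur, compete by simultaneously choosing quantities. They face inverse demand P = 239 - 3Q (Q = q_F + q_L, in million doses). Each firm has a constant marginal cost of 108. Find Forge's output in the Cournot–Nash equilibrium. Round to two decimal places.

14.56

A representative firm's profit is π_i = q_i(239 - 3Q) - 108q_i.
Setting ∂π_i/∂q_i = 0 with rivals' quantities fixed: 131 - 6q_i - 3q_j = 0.
By symmetry each firm produces the same amount; substituting q_j = q_i yields q_i = 131/9.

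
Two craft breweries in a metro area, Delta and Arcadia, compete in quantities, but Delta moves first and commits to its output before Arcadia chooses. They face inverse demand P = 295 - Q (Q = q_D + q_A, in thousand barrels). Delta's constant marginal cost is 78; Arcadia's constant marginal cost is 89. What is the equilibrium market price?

Solve by backward induction. Given q_D, the follower Arcadia maximises π_A = (295 - q_D - q_A)q_A - 89q_A.
Follower FOC: 206 - q_D - 2q_A = 0, so q_A(q_D) = (206 - q_D)/2.
Delta substitutes q_A(q_D) into its own profit: π_D = q_D(295 - q_D - (206 - q_D)/2) - 78q_D = (192 - (1/2)q_D)q_D - 78q_D.
The leader's first-order condition 114 - q_D = 0 yields q_D = 114.
Then q_A = (206 - 114)/2 = 46.
Total output Q = 160, so price P = 295 - 160 = 135.

135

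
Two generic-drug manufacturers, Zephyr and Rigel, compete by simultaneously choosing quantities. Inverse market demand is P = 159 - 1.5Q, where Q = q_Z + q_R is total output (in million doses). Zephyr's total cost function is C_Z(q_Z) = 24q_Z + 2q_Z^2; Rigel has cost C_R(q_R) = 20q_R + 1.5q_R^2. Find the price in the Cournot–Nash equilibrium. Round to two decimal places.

107.23

Zephyr's profit: π_Z = (159 - 1.5Q)q_Z - (24q_Z + 2q_Z²). Setting ∂π_Z/∂q_Z = 0: 135 - 7q_Z - (3/2)(q_R) = 0.
Rigel's profit: π_R = (159 - 1.5Q)q_R - (20q_R + (3/2)q_R²). Setting ∂π_R/∂q_R = 0: 139 - 6q_R - (3/2)(q_Z) = 0.
Rearranging gives the reaction functions q_Z = (135 - (3/2)q_R)/7 and q_R = (139 - (3/2)q_Z)/6.
Substituting one into the other gives q_Z = 802/53 and q_R = 19.3836.
Total output Q = 34.5157, so price P = 159 - (3/2)·34.5157 = 107.2264.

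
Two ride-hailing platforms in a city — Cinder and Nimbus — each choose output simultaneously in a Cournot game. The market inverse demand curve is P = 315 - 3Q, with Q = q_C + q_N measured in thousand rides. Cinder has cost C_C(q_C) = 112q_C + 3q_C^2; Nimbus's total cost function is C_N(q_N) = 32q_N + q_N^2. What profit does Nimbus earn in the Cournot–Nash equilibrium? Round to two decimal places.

4104.83

Cinder's profit: π_C = (315 - 3Q)q_C - (112q_C + 3q_C²). Setting ∂π_C/∂q_C = 0: 203 - 12q_C - 3(q_N) = 0.
Nimbus's profit: π_N = (315 - 3Q)q_N - (32q_N + q_N²). Setting ∂π_N/∂q_N = 0: 283 - 8q_N - 3(q_C) = 0.
Rearranging gives the reaction functions q_C = (203 - 3q_N)/12 and q_N = (283 - 3q_C)/8.
Substituting one into the other gives q_C = 775/87 and q_N = 929/29.
Price P = 315 - 3·40.9425 = 192.1724.
Nimbus's profit: 192.1724·(929/29) - 32·(929/29) - (929/29)² = 4104.8323.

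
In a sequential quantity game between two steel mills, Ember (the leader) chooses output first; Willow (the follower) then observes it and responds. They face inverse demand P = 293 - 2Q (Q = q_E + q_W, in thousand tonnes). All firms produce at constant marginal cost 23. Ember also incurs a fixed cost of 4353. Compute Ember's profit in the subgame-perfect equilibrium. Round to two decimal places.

The follower Willow best-responds to any q_E: π_W = (293 - 2Q)q_W - 23q_W.
∂π_W/∂q_W = 270 - 2q_E - 4q_W = 0 gives the reaction function q_W = (270 - 2q_E)/4.
Ember substitutes q_W(q_E) into its own profit: π_E = q_E(293 - 2q_E - (270 - 2q_E)/2) - 23q_E = (158 - q_E)q_E - 23q_E.
The leader's first-order condition 135 - 2q_E = 0 yields q_E = 135/2.
Then q_W = (270 - 2·(135/2))/4 = 135/4.
Price P = 293 - 2·(405/4) = 181/2.
Ember's profit: (181/2 - 23)·(135/2) - 4353 = 813/4.

203.25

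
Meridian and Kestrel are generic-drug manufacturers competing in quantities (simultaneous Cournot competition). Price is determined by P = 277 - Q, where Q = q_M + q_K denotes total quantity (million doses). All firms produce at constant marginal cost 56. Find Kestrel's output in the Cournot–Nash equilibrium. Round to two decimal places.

73.67

Each firm earns π_i = (277 - Q)q_i - 56q_i.
First-order condition (treating rivals' output as given): 221 - 2q_i - q_j = 0.
By symmetry each firm produces the same amount; substituting q_j = q_i yields q_i = 221/3.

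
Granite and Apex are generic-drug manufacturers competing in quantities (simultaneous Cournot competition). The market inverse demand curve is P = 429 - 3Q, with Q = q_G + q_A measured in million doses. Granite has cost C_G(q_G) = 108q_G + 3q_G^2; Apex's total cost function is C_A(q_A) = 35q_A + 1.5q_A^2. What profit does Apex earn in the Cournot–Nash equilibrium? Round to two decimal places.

Granite's profit: π_G = (429 - 3Q)q_G - (108q_G + 3q_G²). Setting ∂π_G/∂q_G = 0: 321 - 12q_G - 3(q_A) = 0.
Apex's first-order condition: 394 - 9q_A - 3(q_G) = 0.
Best responses: q_G = (321 - 3q_A)/12, q_A = (394 - 3q_G)/9.
Solving the pair: q_G = 569/33, q_A = 1255/33.
Price P = 429 - 3·(608/11) = 263.1818.
Apex's profit: 263.1818·(1255/33) - 35·(1255/33) - (3/2)(1255/33)² = 6508.3678.

6508.37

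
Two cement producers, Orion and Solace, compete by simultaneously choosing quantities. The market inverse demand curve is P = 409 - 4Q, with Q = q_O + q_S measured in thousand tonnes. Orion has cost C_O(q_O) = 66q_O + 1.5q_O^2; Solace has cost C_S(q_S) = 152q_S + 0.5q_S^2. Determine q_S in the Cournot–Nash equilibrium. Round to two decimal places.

Orion's profit: π_O = (409 - 4Q)q_O - (66q_O + (3/2)q_O²). Setting ∂π_O/∂q_O = 0: 343 - 11q_O - 4(q_S) = 0.
Solace's first-order condition: 257 - 9q_S - 4(q_O) = 0.
Rearranging gives the reaction functions q_O = (343 - 4q_S)/11 and q_S = (257 - 4q_O)/9.
Substituting one into the other gives q_O = 24.8072 and q_S = 1455/83.

17.53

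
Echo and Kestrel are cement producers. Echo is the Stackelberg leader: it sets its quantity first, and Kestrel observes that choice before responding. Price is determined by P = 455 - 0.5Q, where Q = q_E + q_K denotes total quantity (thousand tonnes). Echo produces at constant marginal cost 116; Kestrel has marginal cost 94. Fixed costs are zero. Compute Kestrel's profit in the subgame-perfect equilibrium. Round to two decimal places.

20503.13

The follower Kestrel best-responds to any q_E: π_K = (455 - 0.5Q)q_K - 94q_K.
∂π_K/∂q_K = 361 - (1/2)q_E - q_K = 0 gives the reaction function q_K = (361 - (1/2)q_E).
Echo substitutes q_K(q_E) into its own profit: π_E = q_E(455 - (1/2)q_E - (361 - (1/2)q_E)/2) - 116q_E = (549/2 - (1/4)q_E)q_E - 116q_E.
The leader's first-order condition 317/2 - (1/2)q_E = 0 yields q_E = 317.
Then q_K = (361 - (1/2)·317) = 405/2.
Price P = 455 - (1/2)·(1039/2) = 781/4.
Kestrel's profit: (781/4 - 94)·(405/2) = 20503.1250.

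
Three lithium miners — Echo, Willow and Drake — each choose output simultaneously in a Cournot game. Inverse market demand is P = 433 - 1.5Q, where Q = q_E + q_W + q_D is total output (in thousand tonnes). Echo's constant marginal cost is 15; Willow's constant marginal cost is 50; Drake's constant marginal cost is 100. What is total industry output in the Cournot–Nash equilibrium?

189

Echo's profit: π_E = (433 - 1.5Q)q_E - (15q_E). Setting ∂π_E/∂q_E = 0: 418 - 3q_E - (3/2)(q_W + q_D) = 0.
Willow's first-order condition: 383 - 3q_W - (3/2)(q_E + q_D) = 0.
Drake's first-order condition: 333 - 3q_D - (3/2)(q_E + q_W) = 0.
Adding the 3 first-order conditions: 1134 − 6Q = 0, so Q = 189.
Back-substituting: q_E = (418 − 567/2)/(3/2) = 269/3, q_W = (383 − 567/2)/(3/2) = 199/3, q_D = (333 − 567/2)/(3/2) = 33.
Total output Q = 269/3 + 199/3 + 33 = 189.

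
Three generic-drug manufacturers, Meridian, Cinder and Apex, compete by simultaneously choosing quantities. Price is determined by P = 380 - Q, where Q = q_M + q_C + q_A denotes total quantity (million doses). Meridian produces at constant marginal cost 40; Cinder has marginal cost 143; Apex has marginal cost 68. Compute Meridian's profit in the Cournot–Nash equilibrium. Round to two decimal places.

13865.06

Meridian's profit: π_M = (380 - Q)q_M - (40q_M). Setting ∂π_M/∂q_M = 0: 340 - 2q_M - (q_C + q_A) = 0.
Cinder's profit: π_C = (380 - Q)q_C - (143q_C). Setting ∂π_C/∂q_C = 0: 237 - 2q_C - (q_M + q_A) = 0.
Apex's first-order condition: 312 - 2q_A - (q_M + q_C) = 0.
Summing all 3 equations gives 889 − 4Q = 0, hence Q = 889/4.
Back-substituting: q_M = (340 − 889/4) = 471/4, q_C = (237 − 889/4) = 59/4, q_A = (312 − 889/4) = 359/4.
Price P = 380 - 889/4 = 631/4.
Meridian's profit: (631/4 - 40)·(471/4) = 13865.0625.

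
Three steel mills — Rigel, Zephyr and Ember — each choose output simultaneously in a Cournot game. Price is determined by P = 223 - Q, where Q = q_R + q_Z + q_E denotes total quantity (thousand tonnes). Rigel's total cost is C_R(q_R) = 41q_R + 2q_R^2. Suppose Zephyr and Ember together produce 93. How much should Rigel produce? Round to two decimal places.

14.83

With rivals' combined output fixed at 93, Rigel's profit is π_R = (223 - 93 - q_R)q_R - (41q_R + 2q_R²) = (130 - q_R)q_R - (41q_R + 2q_R²).
∂π_R/∂q_R = 89 - 6q_R = 0, so q_R = 89/6.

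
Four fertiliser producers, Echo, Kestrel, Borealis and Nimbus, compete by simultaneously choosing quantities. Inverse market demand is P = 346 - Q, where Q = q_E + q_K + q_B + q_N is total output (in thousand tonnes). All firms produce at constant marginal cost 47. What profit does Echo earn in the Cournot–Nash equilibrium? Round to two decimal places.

A representative firm's profit is π_i = q_i(346 - Q) - 47q_i.
First-order condition (treating rivals' output as given): 299 - 2q_i - Σ_{j≠i} q_j = 0.
With identical firms every q_j equals q_i, so Σ_{j≠i} q_j = 3q_i and 299 = 5q_i, giving q_i = 299/5.
Price P = 346 - 1196/5 = 534/5.
Echo's profit: (534/5 - 47)·(299/5) = 3576.0400.

3576.04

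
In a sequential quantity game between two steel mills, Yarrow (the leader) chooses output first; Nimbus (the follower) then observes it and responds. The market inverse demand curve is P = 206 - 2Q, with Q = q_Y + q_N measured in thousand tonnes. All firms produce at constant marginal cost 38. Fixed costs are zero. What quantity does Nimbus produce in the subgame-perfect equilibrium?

21

Solve by backward induction. Given q_Y, the follower Nimbus maximises π_N = (206 - 2q_Y - 2q_N)q_N - 38q_N.
∂π_N/∂q_N = 168 - 2q_Y - 4q_N = 0 gives the reaction function q_N = (168 - 2q_Y)/4.
The leader anticipates this reaction. Substituting into P = 206 - 2Q gives P = 122 - q_Y, so π_Y = (122 - q_Y)q_Y - 38q_Y.
Maximising: ∂π_Y/∂q_Y = 84 - 2q_Y = 0, giving q_Y = 42.
Then q_N = (168 - 2·42)/4 = 21.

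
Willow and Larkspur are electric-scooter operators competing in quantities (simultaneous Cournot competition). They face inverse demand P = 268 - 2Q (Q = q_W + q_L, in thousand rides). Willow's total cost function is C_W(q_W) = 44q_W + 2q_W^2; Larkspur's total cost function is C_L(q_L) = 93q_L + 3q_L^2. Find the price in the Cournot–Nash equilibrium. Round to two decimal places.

Willow's profit: π_W = (268 - 2Q)q_W - (44q_W + 2q_W²). Setting ∂π_W/∂q_W = 0: 224 - 8q_W - 2(q_L) = 0.
Larkspur's first-order condition: 175 - 10q_L - 2(q_W) = 0.
Best responses: q_W = (224 - 2q_L)/8, q_L = (175 - 2q_W)/10.
Solving the pair: q_W = 945/38, q_L = 238/19.
Total output Q = 1421/38, so price P = 268 - 2·(1421/38) = 193.2105.

193.21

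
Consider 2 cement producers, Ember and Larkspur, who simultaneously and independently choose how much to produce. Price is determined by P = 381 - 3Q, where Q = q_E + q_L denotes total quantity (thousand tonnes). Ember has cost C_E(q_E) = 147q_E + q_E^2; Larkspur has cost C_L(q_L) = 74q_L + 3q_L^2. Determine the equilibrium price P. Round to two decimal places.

255.45

Ember's profit: π_E = (381 - 3Q)q_E - (147q_E + q_E²). Setting ∂π_E/∂q_E = 0: 234 - 8q_E - 3(q_L) = 0.
Larkspur's profit: π_L = (381 - 3Q)q_L - (74q_L + 3q_L²). Setting ∂π_L/∂q_L = 0: 307 - 12q_L - 3(q_E) = 0.
Best responses: q_E = (234 - 3q_L)/8, q_L = (307 - 3q_E)/12.
Solving the pair: q_E = 629/29, q_L = 1754/87.
Total output Q = 41.8506, so price P = 381 - 3·41.8506 = 255.4483.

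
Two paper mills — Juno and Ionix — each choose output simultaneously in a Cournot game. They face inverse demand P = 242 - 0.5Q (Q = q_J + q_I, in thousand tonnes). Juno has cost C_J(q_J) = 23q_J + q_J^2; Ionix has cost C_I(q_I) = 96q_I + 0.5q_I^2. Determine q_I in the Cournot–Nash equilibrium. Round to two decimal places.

57.13

Juno's profit: π_J = (242 - 0.5Q)q_J - (23q_J + q_J²). Setting ∂π_J/∂q_J = 0: 219 - 3q_J - (1/2)(q_I) = 0.
Ionix's first-order condition: 146 - 2q_I - (1/2)(q_J) = 0.
So q_J = (219 - (1/2)q_I)/3 and q_I = (146 - (1/2)q_J)/2.
Solving the pair: q_J = 1460/23, q_I = 1314/23.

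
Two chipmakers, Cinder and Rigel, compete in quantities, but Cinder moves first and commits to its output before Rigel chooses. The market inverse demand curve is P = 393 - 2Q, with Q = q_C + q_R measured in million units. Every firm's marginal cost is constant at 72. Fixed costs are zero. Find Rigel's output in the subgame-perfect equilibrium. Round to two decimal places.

40.13

Solve by backward induction. Given q_C, the follower Rigel maximises π_R = (393 - 2q_C - 2q_R)q_R - 72q_R.
Follower FOC: 321 - 2q_C - 4q_R = 0, so q_R(q_C) = (321 - 2q_C)/4.
The leader anticipates this reaction. Substituting into P = 393 - 2Q gives P = 465/2 - q_C, so π_C = (465/2 - q_C)q_C - 72q_C.
Leader FOC: 321/2 - 2q_C = 0, so q_C = 321/4.
Then q_R = (321 - 2·(321/4))/4 = 321/8.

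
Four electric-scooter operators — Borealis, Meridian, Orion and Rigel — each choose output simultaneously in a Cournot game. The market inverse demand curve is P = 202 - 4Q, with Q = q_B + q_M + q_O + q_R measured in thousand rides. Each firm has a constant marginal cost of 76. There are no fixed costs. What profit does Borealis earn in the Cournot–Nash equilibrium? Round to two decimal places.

158.76

Each firm earns π_i = (202 - 4Q)q_i - 76q_i.
First-order condition (treating rivals' output as given): 126 - 8q_i - 4·Σ_{j≠i} q_j = 0.
With identical firms every q_j equals q_i, so Σ_{j≠i} q_j = 3q_i and 126 = 20q_i, giving q_i = 63/10.
Price P = 202 - 4·(126/5) = 506/5.
Borealis's profit: (506/5 - 76)·(63/10) = 158.7600.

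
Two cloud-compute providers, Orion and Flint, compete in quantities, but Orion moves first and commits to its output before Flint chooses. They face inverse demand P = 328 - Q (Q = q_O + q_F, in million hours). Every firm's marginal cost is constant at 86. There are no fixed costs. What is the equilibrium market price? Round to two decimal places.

The follower Flint best-responds to any q_O: π_F = (328 - Q)q_F - 86q_F.
∂π_F/∂q_F = 242 - q_O - 2q_F = 0 gives the reaction function q_F = (242 - q_O)/2.
The leader anticipates this reaction. Substituting into P = 328 - Q gives P = 207 - (1/2)q_O, so π_O = (207 - (1/2)q_O)q_O - 86q_O.
Leader FOC: 121 - q_O = 0, so q_O = 121.
Then q_F = (242 - 121)/2 = 121/2.
Total output Q = 363/2, so price P = 328 - 363/2 = 293/2.

146.50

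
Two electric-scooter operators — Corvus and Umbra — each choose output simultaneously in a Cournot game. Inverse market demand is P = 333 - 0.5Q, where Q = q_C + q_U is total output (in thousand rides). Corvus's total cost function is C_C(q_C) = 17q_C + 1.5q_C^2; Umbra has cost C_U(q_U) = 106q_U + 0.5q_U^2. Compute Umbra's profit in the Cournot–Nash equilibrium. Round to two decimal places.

9365.24

Corvus's profit: π_C = (333 - 0.5Q)q_C - (17q_C + (3/2)q_C²). Setting ∂π_C/∂q_C = 0: 316 - 4q_C - (1/2)(q_U) = 0.
Umbra's profit: π_U = (333 - 0.5Q)q_U - (106q_U + (1/2)q_U²). Setting ∂π_U/∂q_U = 0: 227 - 2q_U - (1/2)(q_C) = 0.
Best responses: q_C = (316 - (1/2)q_U)/4, q_U = (227 - (1/2)q_C)/2.
Solving the pair: q_C = 66.9032, q_U = 96.7742.
Price P = 333 - (1/2)·163.6774 = 251.1613.
Umbra's profit: 251.1613·96.7742 - 106·96.7742 - (1/2)·96.7742² = 9365.2445.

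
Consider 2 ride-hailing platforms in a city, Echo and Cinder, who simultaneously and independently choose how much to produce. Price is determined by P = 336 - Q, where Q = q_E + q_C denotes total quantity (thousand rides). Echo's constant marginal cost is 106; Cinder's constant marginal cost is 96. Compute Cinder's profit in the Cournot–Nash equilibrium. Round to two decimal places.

6944.44

Echo's profit: π_E = (336 - Q)q_E - (106q_E). Setting ∂π_E/∂q_E = 0: 230 - 2q_E - (q_C) = 0.
Cinder's first-order condition: 240 - 2q_C - (q_E) = 0.
Rearranging gives the reaction functions q_E = (230 - q_C)/2 and q_C = (240 - q_E)/2.
Substituting one into the other gives q_E = 220/3 and q_C = 250/3.
Price P = 336 - 470/3 = 538/3.
Cinder's profit: (538/3 - 96)·(250/3) = 6944.4444.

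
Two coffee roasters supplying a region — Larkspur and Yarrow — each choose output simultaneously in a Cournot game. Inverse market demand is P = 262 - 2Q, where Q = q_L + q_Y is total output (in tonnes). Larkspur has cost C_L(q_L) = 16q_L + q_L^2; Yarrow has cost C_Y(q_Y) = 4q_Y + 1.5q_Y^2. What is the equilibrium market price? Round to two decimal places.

142.95

Larkspur's profit: π_L = (262 - 2Q)q_L - (16q_L + q_L²). Setting ∂π_L/∂q_L = 0: 246 - 6q_L - 2(q_Y) = 0.
Yarrow's profit: π_Y = (262 - 2Q)q_Y - (4q_Y + (3/2)q_Y²). Setting ∂π_Y/∂q_Y = 0: 258 - 7q_Y - 2(q_L) = 0.
Rearranging gives the reaction functions q_L = (246 - 2q_Y)/6 and q_Y = (258 - 2q_L)/7.
Substituting one into the other gives q_L = 603/19 and q_Y = 528/19.
Total output Q = 1131/19, so price P = 262 - 2·(1131/19) = 142.9474.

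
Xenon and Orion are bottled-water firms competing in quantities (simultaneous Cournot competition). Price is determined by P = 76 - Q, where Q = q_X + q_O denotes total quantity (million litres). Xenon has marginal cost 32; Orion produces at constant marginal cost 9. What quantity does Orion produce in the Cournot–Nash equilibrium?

30

Xenon's profit: π_X = (76 - Q)q_X - (32q_X). Setting ∂π_X/∂q_X = 0: 44 - 2q_X - (q_O) = 0.
Orion's first-order condition: 67 - 2q_O - (q_X) = 0.
Best responses: q_X = (44 - q_O)/2, q_O = (67 - q_X)/2.
Substituting one into the other gives q_X = 7 and q_O = 30.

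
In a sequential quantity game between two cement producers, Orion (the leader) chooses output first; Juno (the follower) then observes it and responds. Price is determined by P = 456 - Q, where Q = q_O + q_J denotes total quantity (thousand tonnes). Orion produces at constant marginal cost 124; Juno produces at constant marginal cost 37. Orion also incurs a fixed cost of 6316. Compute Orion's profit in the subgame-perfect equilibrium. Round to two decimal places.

The follower Juno best-responds to any q_O: π_J = (456 - Q)q_J - 37q_J.
Follower FOC: 419 - q_O - 2q_J = 0, so q_J(q_O) = (419 - q_O)/2.
The leader anticipates this reaction. Substituting into P = 456 - Q gives P = 493/2 - (1/2)q_O, so π_O = (493/2 - (1/2)q_O)q_O - 124q_O.
Leader FOC: 245/2 - q_O = 0, so q_O = 245/2.
Then q_J = (419 - 245/2)/2 = 593/4.
Price P = 456 - 1083/4 = 741/4.
Orion's profit: (741/4 - 124)·(245/2) - 6316 = 1187.1250.

1187.13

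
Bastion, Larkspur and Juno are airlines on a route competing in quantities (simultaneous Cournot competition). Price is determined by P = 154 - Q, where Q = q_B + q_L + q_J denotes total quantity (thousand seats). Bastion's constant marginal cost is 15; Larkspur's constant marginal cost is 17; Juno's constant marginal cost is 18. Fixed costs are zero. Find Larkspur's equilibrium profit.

Bastion's profit: π_B = (154 - Q)q_B - (15q_B). Setting ∂π_B/∂q_B = 0: 139 - 2q_B - (q_L + q_J) = 0.
Larkspur's first-order condition: 137 - 2q_L - (q_B + q_J) = 0.
Juno's profit: π_J = (154 - Q)q_J - (18q_J). Setting ∂π_J/∂q_J = 0: 136 - 2q_J - (q_B + q_L) = 0.
Summing all 3 equations gives 412 − 4Q = 0, hence Q = 103.
Back-substituting: q_B = (139 − 103) = 36, q_L = (137 − 103) = 34, q_J = (136 − 103) = 33.
Price P = 154 - 103 = 51.
Larkspur's profit: (51 - 17)·34 = 1156.

1156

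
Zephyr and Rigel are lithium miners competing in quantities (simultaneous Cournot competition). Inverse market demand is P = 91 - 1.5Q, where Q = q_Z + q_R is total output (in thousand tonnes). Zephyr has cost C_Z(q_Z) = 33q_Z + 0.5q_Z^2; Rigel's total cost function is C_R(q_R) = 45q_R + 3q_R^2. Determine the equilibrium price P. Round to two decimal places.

Zephyr's profit: π_Z = (91 - 1.5Q)q_Z - (33q_Z + (1/2)q_Z²). Setting ∂π_Z/∂q_Z = 0: 58 - 4q_Z - (3/2)(q_R) = 0.
Rigel's first-order condition: 46 - 9q_R - (3/2)(q_Z) = 0.
So q_Z = (58 - (3/2)q_R)/4 and q_R = (46 - (3/2)q_Z)/9.
Solving the pair: q_Z = 604/45, q_R = 388/135.
Total output Q = 440/27, so price P = 91 - (3/2)·(440/27) = 599/9.

66.56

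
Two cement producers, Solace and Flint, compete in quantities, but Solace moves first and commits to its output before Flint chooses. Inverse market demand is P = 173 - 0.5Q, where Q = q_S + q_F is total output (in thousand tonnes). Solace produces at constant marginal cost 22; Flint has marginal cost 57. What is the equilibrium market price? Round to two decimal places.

Solve by backward induction. Given q_S, the follower Flint maximises π_F = (173 - (1/2)q_S - (1/2)q_F)q_F - 57q_F.
Setting the follower's marginal profit to zero, 116 - (1/2)q_S - q_F = 0, i.e. q_F = (116 - (1/2)q_S).
Solace substitutes q_F(q_S) into its own profit: π_S = q_S(173 - (1/2)q_S - (116 - (1/2)q_S)/2) - 22q_S = (115 - (1/4)q_S)q_S - 22q_S.
The leader's first-order condition 93 - (1/2)q_S = 0 yields q_S = 186.
Then q_F = (116 - (1/2)·186) = 23.
Total output Q = 209, so price P = 173 - (1/2)·209 = 137/2.

68.50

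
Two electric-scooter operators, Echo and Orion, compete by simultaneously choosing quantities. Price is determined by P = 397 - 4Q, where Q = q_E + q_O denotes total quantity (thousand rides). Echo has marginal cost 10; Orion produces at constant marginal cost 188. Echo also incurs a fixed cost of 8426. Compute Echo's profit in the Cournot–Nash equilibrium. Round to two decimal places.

441.36

Echo's profit: π_E = (397 - 4Q)q_E - (10q_E). Setting ∂π_E/∂q_E = 0: 387 - 8q_E - 4(q_O) = 0.
Orion's profit: π_O = (397 - 4Q)q_O - (188q_O). Setting ∂π_O/∂q_O = 0: 209 - 8q_O - 4(q_E) = 0.
Best responses: q_E = (387 - 4q_O)/8, q_O = (209 - 4q_E)/8.
Substituting one into the other gives q_E = 565/12 and q_O = 31/12.
Price P = 397 - 4·(149/3) = 595/3.
Echo's profit: (595/3 - 10)·(565/12) - 8426 = 441.3611.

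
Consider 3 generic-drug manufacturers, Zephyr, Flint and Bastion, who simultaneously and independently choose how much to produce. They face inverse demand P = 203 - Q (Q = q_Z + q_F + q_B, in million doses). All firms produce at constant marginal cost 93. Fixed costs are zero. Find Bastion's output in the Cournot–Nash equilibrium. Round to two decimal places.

27.50

A representative firm's profit is π_i = q_i(203 - Q) - 93q_i.
Setting ∂π_i/∂q_i = 0 with rivals' quantities fixed: 110 - 2q_i - Σ_{j≠i} q_j = 0.
By symmetry each firm produces the same amount; substituting Σ_{j≠i} q_j = 2q_i yields q_i = 110/4 = 55/2.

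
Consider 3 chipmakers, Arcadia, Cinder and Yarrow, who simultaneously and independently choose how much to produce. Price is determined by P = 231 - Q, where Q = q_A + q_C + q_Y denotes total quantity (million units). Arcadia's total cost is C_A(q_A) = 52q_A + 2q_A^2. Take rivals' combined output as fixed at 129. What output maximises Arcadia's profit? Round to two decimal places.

8.33

With rivals' combined output fixed at 129, Arcadia's profit is π_A = (231 - 129 - q_A)q_A - (52q_A + 2q_A²) = (102 - q_A)q_A - (52q_A + 2q_A²).
∂π_A/∂q_A = 50 - 6q_A = 0, so q_A = 25/3.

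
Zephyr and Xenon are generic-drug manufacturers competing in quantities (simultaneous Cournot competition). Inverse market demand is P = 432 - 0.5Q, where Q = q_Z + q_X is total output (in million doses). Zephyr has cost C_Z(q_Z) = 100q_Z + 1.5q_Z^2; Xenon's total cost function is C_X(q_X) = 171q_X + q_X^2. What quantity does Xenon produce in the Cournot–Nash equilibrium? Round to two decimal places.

74.72

Zephyr's profit: π_Z = (432 - 0.5Q)q_Z - (100q_Z + (3/2)q_Z²). Setting ∂π_Z/∂q_Z = 0: 332 - 4q_Z - (1/2)(q_X) = 0.
Xenon's profit: π_X = (432 - 0.5Q)q_X - (171q_X + q_X²). Setting ∂π_X/∂q_X = 0: 261 - 3q_X - (1/2)(q_Z) = 0.
Rearranging gives the reaction functions q_Z = (332 - (1/2)q_X)/4 and q_X = (261 - (1/2)q_Z)/3.
Substituting one into the other gives q_Z = 73.6596 and q_X = 74.7234.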